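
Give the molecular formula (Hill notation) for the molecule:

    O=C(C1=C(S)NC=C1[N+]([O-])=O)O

Heavy atoms from the SMILES: 5 C, 2 N, 4 O, 1 S.
Implicit hydrogens by atom environment:
  3 × C (aromatic): no H
  2 × O: no H
  1 × C (aromatic): 1 H
  1 × C: no H
  1 × N (aromatic): 1 H
  1 × N (charge +1): no H
  1 × O: 1 H
  1 × O (charge -1): no H
  1 × S: 1 H
  Total hydrogens = 4.
Molecular formula: C5H4N2O4S

C5H4N2O4S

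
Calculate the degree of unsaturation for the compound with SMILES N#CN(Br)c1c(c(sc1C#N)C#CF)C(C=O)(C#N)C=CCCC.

13

Molecular formula from the SMILES: C16H10BrFN4OS.
DoU = (2C + 2 + N − H − X)/2 = (2·16 + 2 + 4 − 10 − 2)/2 = 26/2 = 13.
(Structurally: 1 ring(s) + 12 π bond(s) = 13.)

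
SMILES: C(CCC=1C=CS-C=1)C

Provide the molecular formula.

C8H12S

Heavy atoms from the SMILES: 8 C, 1 S.
Implicit hydrogens by atom environment:
  3 × C: 2 H each → 6
  3 × C (aromatic): 1 H each → 3
  1 × C: 3 H
  1 × C (aromatic): no H
  1 × S (aromatic): no H
  Total hydrogens = 12.
Molecular formula: C8H12S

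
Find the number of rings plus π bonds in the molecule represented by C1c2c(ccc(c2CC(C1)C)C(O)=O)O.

6

Molecular formula from the SMILES: C12H14O3.
DoU = (2C + 2 + N − H − X)/2 = (2·12 + 2 + 0 − 14 − 0)/2 = 12/2 = 6.
(Structurally: 2 ring(s) + 4 π bond(s) = 6.)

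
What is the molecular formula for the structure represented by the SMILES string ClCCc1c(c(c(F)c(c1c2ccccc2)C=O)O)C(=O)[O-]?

Heavy atoms from the SMILES: 16 C, 1 Cl, 1 F, 4 O.
Implicit hydrogens by atom environment:
  7 × C (aromatic): no H
  5 × C (aromatic): 1 H each → 5
  2 × C: 2 H each → 4
  2 × O: no H
  1 × C: 1 H
  1 × C: no H
  1 × Cl: no H
  1 × F: no H
  1 × O: 1 H
  1 × O (charge -1): no H
  Total hydrogens = 11.
Net charge -1.
Molecular formula: C16H11ClFO4-

C16H11ClFO4-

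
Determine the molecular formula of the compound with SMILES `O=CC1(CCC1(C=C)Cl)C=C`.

Heavy atoms from the SMILES: 9 C, 1 Cl, 1 O.
Implicit hydrogens by atom environment:
  4 × C: 2 H each → 8
  3 × C: 1 H each → 3
  2 × C: no H
  1 × Cl: no H
  1 × O: no H
  Total hydrogens = 11.
Molecular formula: C9H11ClO

C9H11ClO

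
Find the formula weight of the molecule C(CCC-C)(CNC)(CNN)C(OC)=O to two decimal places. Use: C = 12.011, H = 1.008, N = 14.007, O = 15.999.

Molecular formula: C10H23N3O2.
M = 10×12.011 + 23×1.008 + 3×14.007 + 2×15.999 = 217.31 g/mol.

217.31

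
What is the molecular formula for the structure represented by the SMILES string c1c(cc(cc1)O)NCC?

C8H11NO

Heavy atoms from the SMILES: 8 C, 1 N, 1 O.
Implicit hydrogens by atom environment:
  4 × C (aromatic): 1 H each → 4
  2 × C (aromatic): no H
  1 × C: 3 H
  1 × C: 2 H
  1 × N: 1 H
  1 × O: 1 H
  Total hydrogens = 11.
Molecular formula: C8H11NO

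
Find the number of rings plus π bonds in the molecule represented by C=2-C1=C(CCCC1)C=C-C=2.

Molecular formula from the SMILES: C10H12.
DoU = (2C + 2 + N − H − X)/2 = (2·10 + 2 + 0 − 12 − 0)/2 = 10/2 = 5.
(Structurally: 2 ring(s) + 3 π bond(s) = 5.)

5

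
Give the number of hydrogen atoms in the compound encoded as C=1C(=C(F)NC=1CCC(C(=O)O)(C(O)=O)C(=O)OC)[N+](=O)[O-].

11

Hydrogens are implicit in SMILES; fill each atom to its normal valence:
  5 × O: no H
  4 × C: no H
  3 × C (aromatic): no H
  2 × C: 2 H each → 4
  2 × O: 1 H each → 2
  1 × C: 3 H
  1 × C (aromatic): 1 H
  1 × F: no H
  1 × N (aromatic): 1 H
  1 × N (charge +1): no H
  1 × O (charge -1): no H
  Total hydrogens = 11.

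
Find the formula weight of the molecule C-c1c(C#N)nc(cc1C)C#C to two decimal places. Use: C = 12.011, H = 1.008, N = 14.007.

Molecular formula: C10H8N2.
M = 10×12.011 + 8×1.008 + 2×14.007 = 156.19 g/mol.

156.19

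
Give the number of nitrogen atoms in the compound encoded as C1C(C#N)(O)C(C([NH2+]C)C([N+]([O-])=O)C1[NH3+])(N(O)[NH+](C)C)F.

The symbol for nitrogen appears 6 times in the SMILES.

6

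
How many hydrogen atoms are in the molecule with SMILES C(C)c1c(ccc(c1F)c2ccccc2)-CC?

Hydrogens are implicit in SMILES; fill each atom to its normal valence:
  7 × C (aromatic): 1 H each → 7
  5 × C (aromatic): no H
  2 × C: 3 H each → 6
  2 × C: 2 H each → 4
  1 × F: no H
  Total hydrogens = 17.

17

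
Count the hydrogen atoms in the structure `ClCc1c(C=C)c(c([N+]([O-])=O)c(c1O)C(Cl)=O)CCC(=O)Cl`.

10

Hydrogens are implicit in SMILES; fill each atom to its normal valence:
  6 × C (aromatic): no H
  4 × C: 2 H each → 8
  3 × Cl: no H
  3 × O: no H
  2 × C: no H
  1 × C: 1 H
  1 × N (charge +1): no H
  1 × O: 1 H
  1 × O (charge -1): no H
  Total hydrogens = 10.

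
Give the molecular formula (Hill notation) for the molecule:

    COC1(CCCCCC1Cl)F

C8H14ClFO

Heavy atoms from the SMILES: 8 C, 1 Cl, 1 F, 1 O.
Implicit hydrogens by atom environment:
  5 × C: 2 H each → 10
  1 × C: 3 H
  1 × C: 1 H
  1 × C: no H
  1 × Cl: no H
  1 × F: no H
  1 × O: no H
  Total hydrogens = 14.
Molecular formula: C8H14ClFO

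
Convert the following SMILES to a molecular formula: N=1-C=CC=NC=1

C4H4N2

Heavy atoms from the SMILES: 4 C, 2 N.
Implicit hydrogens by atom environment:
  4 × C (aromatic): 1 H each → 4
  2 × N (aromatic): no H
  Total hydrogens = 4.
Molecular formula: C4H4N2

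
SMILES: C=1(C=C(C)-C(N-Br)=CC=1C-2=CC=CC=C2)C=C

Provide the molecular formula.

C15H14BrN

Heavy atoms from the SMILES: 1 Br, 15 C, 1 N.
Implicit hydrogens by atom environment:
  7 × C (aromatic): 1 H each → 7
  5 × C (aromatic): no H
  1 × Br: no H
  1 × C: 3 H
  1 × C: 2 H
  1 × C: 1 H
  1 × N: 1 H
  Total hydrogens = 14.
Molecular formula: C15H14BrN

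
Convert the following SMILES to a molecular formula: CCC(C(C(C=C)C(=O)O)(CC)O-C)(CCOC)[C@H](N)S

Heavy atoms from the SMILES: 15 C, 1 N, 4 O, 1 S.
Implicit hydrogens by atom environment:
  5 × C: 2 H each → 10
  4 × C: 3 H each → 12
  3 × C: 1 H each → 3
  3 × C: no H
  3 × O: no H
  1 × N: 2 H
  1 × O: 1 H
  1 × S: 1 H
  Total hydrogens = 29.
Molecular formula: C15H29NO4S

C15H29NO4S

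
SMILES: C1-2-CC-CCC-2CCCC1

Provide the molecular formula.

C10H18

Heavy atoms from the SMILES: 10 C.
Implicit hydrogens by atom environment:
  8 × C: 2 H each → 16
  2 × C: 1 H each → 2
  Total hydrogens = 18.
Molecular formula: C10H18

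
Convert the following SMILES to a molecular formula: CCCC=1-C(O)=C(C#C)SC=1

Heavy atoms from the SMILES: 9 C, 1 O, 1 S.
Implicit hydrogens by atom environment:
  3 × C (aromatic): no H
  2 × C: 2 H each → 4
  1 × C: 3 H
  1 × C (aromatic): 1 H
  1 × C: 1 H
  1 × C: no H
  1 × O: 1 H
  1 × S (aromatic): no H
  Total hydrogens = 10.
Molecular formula: C9H10OS

C9H10OS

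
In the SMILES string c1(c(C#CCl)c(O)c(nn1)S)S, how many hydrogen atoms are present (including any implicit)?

3

Hydrogens are implicit in SMILES; fill each atom to its normal valence:
  4 × C (aromatic): no H
  2 × C: no H
  2 × N (aromatic): no H
  2 × S: 1 H each → 2
  1 × Cl: no H
  1 × O: 1 H
  Total hydrogens = 3.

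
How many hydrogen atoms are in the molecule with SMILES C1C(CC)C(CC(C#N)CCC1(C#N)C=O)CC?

Hydrogens are implicit in SMILES; fill each atom to its normal valence:
  6 × C: 2 H each → 12
  4 × C: 1 H each → 4
  3 × C: no H
  2 × C: 3 H each → 6
  2 × N: no H
  1 × O: no H
  Total hydrogens = 22.

22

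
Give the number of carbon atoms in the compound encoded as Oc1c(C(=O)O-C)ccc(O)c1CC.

The symbol for carbon appears 10 times in the SMILES. Lowercase c denotes aromatic carbon and counts toward C.

10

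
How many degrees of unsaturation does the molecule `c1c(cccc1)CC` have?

Molecular formula from the SMILES: C8H10.
DoU = (2C + 2 + N − H − X)/2 = (2·8 + 2 + 0 − 10 − 0)/2 = 8/2 = 4.
(Structurally: 1 ring(s) + 3 π bond(s) = 4.)

4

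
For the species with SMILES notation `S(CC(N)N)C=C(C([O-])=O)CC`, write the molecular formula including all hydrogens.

Heavy atoms from the SMILES: 7 C, 2 N, 2 O, 1 S.
Implicit hydrogens by atom environment:
  2 × C: 2 H each → 4
  2 × C: 1 H each → 2
  2 × C: no H
  2 × N: 2 H each → 4
  1 × C: 3 H
  1 × O: no H
  1 × O (charge -1): no H
  1 × S: no H
  Total hydrogens = 13.
Net charge -1.
Molecular formula: C7H13N2O2S-

C7H13N2O2S-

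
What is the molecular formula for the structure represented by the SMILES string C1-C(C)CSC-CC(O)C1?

C8H16OS

Heavy atoms from the SMILES: 8 C, 1 O, 1 S.
Implicit hydrogens by atom environment:
  5 × C: 2 H each → 10
  2 × C: 1 H each → 2
  1 × C: 3 H
  1 × O: 1 H
  1 × S: no H
  Total hydrogens = 16.
Molecular formula: C8H16OS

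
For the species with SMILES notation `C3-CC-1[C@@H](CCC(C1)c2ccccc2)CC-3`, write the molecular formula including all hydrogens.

C16H22

Heavy atoms from the SMILES: 16 C.
Implicit hydrogens by atom environment:
  7 × C: 2 H each → 14
  5 × C (aromatic): 1 H each → 5
  3 × C: 1 H each → 3
  1 × C (aromatic): no H
  Total hydrogens = 22.
Molecular formula: C16H22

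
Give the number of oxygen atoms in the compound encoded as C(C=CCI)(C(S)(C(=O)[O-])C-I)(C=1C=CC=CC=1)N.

2

The symbol for oxygen appears 2 times in the SMILES.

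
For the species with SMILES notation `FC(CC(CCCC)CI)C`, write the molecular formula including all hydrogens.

Heavy atoms from the SMILES: 9 C, 1 F, 1 I.
Implicit hydrogens by atom environment:
  5 × C: 2 H each → 10
  2 × C: 3 H each → 6
  2 × C: 1 H each → 2
  1 × F: no H
  1 × I: no H
  Total hydrogens = 18.
Molecular formula: C9H18FI

C9H18FI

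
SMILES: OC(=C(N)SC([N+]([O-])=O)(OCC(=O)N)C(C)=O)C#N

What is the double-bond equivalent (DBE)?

Molecular formula from the SMILES: C8H10N4O6S.
DoU = (2C + 2 + N − H − X)/2 = (2·8 + 2 + 4 − 10 − 0)/2 = 12/2 = 6.
(Structurally: 0 ring(s) + 6 π bond(s) = 6.)

6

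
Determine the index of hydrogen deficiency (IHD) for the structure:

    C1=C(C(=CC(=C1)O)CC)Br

4

Molecular formula from the SMILES: C8H9BrO.
DoU = (2C + 2 + N − H − X)/2 = (2·8 + 2 + 0 − 9 − 1)/2 = 8/2 = 4.
(Structurally: 1 ring(s) + 3 π bond(s) = 4.)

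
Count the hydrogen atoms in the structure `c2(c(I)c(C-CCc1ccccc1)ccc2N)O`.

Hydrogens are implicit in SMILES; fill each atom to its normal valence:
  7 × C (aromatic): 1 H each → 7
  5 × C (aromatic): no H
  3 × C: 2 H each → 6
  1 × I: no H
  1 × N: 2 H
  1 × O: 1 H
  Total hydrogens = 16.

16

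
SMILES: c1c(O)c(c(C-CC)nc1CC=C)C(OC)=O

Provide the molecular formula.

C13H17NO3

Heavy atoms from the SMILES: 13 C, 1 N, 3 O.
Implicit hydrogens by atom environment:
  4 × C: 2 H each → 8
  4 × C (aromatic): no H
  2 × C: 3 H each → 6
  2 × O: no H
  1 × C (aromatic): 1 H
  1 × C: 1 H
  1 × C: no H
  1 × N (aromatic): no H
  1 × O: 1 H
  Total hydrogens = 17.
Molecular formula: C13H17NO3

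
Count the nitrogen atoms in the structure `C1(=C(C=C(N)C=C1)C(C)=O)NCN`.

The symbol for nitrogen appears 3 times in the SMILES.

3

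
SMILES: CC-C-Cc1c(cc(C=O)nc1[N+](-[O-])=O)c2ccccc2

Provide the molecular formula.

Heavy atoms from the SMILES: 16 C, 2 N, 3 O.
Implicit hydrogens by atom environment:
  6 × C (aromatic): 1 H each → 6
  5 × C (aromatic): no H
  3 × C: 2 H each → 6
  2 × O: no H
  1 × C: 3 H
  1 × C: 1 H
  1 × N (aromatic): no H
  1 × N (charge +1): no H
  1 × O (charge -1): no H
  Total hydrogens = 16.
Molecular formula: C16H16N2O3

C16H16N2O3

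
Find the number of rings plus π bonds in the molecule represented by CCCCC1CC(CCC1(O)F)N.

1

Molecular formula from the SMILES: C10H20FNO.
DoU = (2C + 2 + N − H − X)/2 = (2·10 + 2 + 1 − 20 − 1)/2 = 2/2 = 1.
(Structurally: 1 ring(s) + 0 π bond(s) = 1.)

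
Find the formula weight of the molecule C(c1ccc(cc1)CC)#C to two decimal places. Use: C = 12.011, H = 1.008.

130.19

Molecular formula: C10H10.
M = 10×12.011 + 10×1.008 = 130.19 g/mol.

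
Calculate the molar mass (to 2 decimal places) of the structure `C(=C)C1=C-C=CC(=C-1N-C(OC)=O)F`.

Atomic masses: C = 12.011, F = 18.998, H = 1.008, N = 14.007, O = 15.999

Molecular formula: C10H10FNO2.
M = 10×12.011 + 1×18.998 + 10×1.008 + 1×14.007 + 2×15.999 = 195.19 g/mol.

195.19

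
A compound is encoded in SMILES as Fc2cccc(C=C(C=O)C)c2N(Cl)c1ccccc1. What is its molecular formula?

Heavy atoms from the SMILES: 16 C, 1 Cl, 1 F, 1 N, 1 O.
Implicit hydrogens by atom environment:
  8 × C (aromatic): 1 H each → 8
  4 × C (aromatic): no H
  2 × C: 1 H each → 2
  1 × C: 3 H
  1 × C: no H
  1 × Cl: no H
  1 × F: no H
  1 × N: no H
  1 × O: no H
  Total hydrogens = 13.
Molecular formula: C16H13ClFNO

C16H13ClFNO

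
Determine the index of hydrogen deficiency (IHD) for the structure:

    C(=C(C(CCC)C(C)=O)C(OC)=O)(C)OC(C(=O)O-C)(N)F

4

Molecular formula from the SMILES: C14H22FNO6.
DoU = (2C + 2 + N − H − X)/2 = (2·14 + 2 + 1 − 22 − 1)/2 = 8/2 = 4.
(Structurally: 0 ring(s) + 4 π bond(s) = 4.)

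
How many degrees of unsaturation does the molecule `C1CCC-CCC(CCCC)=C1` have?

Molecular formula from the SMILES: C12H22.
DoU = (2C + 2 + N − H − X)/2 = (2·12 + 2 + 0 − 22 − 0)/2 = 4/2 = 2.
(Structurally: 1 ring(s) + 1 π bond(s) = 2.)

2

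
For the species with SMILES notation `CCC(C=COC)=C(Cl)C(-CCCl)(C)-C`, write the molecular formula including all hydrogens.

C12H20Cl2O

Heavy atoms from the SMILES: 12 C, 2 Cl, 1 O.
Implicit hydrogens by atom environment:
  4 × C: 3 H each → 12
  3 × C: 2 H each → 6
  3 × C: no H
  2 × C: 1 H each → 2
  2 × Cl: no H
  1 × O: no H
  Total hydrogens = 20.
Molecular formula: C12H20Cl2O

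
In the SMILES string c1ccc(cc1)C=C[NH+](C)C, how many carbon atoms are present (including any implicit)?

The symbol for carbon appears 10 times in the SMILES. Lowercase c denotes aromatic carbon and counts toward C.

10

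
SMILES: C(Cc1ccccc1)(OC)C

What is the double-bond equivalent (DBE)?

4

Molecular formula from the SMILES: C10H14O.
DoU = (2C + 2 + N − H − X)/2 = (2·10 + 2 + 0 − 14 − 0)/2 = 8/2 = 4.
(Structurally: 1 ring(s) + 3 π bond(s) = 4.)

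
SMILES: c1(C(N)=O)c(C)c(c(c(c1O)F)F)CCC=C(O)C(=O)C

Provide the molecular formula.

Heavy atoms from the SMILES: 14 C, 2 F, 1 N, 4 O.
Implicit hydrogens by atom environment:
  6 × C (aromatic): no H
  3 × C: no H
  2 × C: 3 H each → 6
  2 × C: 2 H each → 4
  2 × F: no H
  2 × O: 1 H each → 2
  2 × O: no H
  1 × C: 1 H
  1 × N: 2 H
  Total hydrogens = 15.
Molecular formula: C14H15F2NO4

C14H15F2NO4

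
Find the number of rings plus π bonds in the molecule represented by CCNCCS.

Molecular formula from the SMILES: C4H11NS.
DoU = (2C + 2 + N − H − X)/2 = (2·4 + 2 + 1 − 11 − 0)/2 = 0/2 = 0.
(Structurally: 0 ring(s) + 0 π bond(s) = 0.)

0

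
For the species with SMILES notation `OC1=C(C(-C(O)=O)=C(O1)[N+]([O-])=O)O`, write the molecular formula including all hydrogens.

C5H3NO7

Heavy atoms from the SMILES: 5 C, 1 N, 7 O.
Implicit hydrogens by atom environment:
  4 × C (aromatic): no H
  3 × O: 1 H each → 3
  2 × O: no H
  1 × C: no H
  1 × N (charge +1): no H
  1 × O (aromatic): no H
  1 × O (charge -1): no H
  Total hydrogens = 3.
Molecular formula: C5H3NO7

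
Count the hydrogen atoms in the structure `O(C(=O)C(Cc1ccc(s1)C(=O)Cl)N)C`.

10

Hydrogens are implicit in SMILES; fill each atom to its normal valence:
  3 × O: no H
  2 × C (aromatic): 1 H each → 2
  2 × C (aromatic): no H
  2 × C: no H
  1 × C: 3 H
  1 × C: 2 H
  1 × C: 1 H
  1 × Cl: no H
  1 × N: 2 H
  1 × S (aromatic): no H
  Total hydrogens = 10.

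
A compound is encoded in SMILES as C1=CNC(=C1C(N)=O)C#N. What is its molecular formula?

Heavy atoms from the SMILES: 6 C, 3 N, 1 O.
Implicit hydrogens by atom environment:
  2 × C (aromatic): 1 H each → 2
  2 × C (aromatic): no H
  2 × C: no H
  1 × N: 2 H
  1 × N (aromatic): 1 H
  1 × N: no H
  1 × O: no H
  Total hydrogens = 5.
Molecular formula: C6H5N3O

C6H5N3O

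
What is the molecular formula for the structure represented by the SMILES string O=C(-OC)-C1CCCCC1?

C8H14O2

Heavy atoms from the SMILES: 8 C, 2 O.
Implicit hydrogens by atom environment:
  5 × C: 2 H each → 10
  2 × O: no H
  1 × C: 3 H
  1 × C: 1 H
  1 × C: no H
  Total hydrogens = 14.
Molecular formula: C8H14O2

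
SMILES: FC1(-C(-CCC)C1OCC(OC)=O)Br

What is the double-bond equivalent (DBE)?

2

Molecular formula from the SMILES: C9H14BrFO3.
DoU = (2C + 2 + N − H − X)/2 = (2·9 + 2 + 0 − 14 − 2)/2 = 4/2 = 2.
(Structurally: 1 ring(s) + 1 π bond(s) = 2.)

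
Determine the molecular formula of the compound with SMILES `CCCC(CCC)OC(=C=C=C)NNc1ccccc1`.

C17H24N2O

Heavy atoms from the SMILES: 17 C, 2 N, 1 O.
Implicit hydrogens by atom environment:
  5 × C: 2 H each → 10
  5 × C (aromatic): 1 H each → 5
  3 × C: no H
  2 × C: 3 H each → 6
  2 × N: 1 H each → 2
  1 × C: 1 H
  1 × C (aromatic): no H
  1 × O: no H
  Total hydrogens = 24.
Molecular formula: C17H24N2O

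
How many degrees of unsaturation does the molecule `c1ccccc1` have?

Molecular formula from the SMILES: C6H6.
DoU = (2C + 2 + N − H − X)/2 = (2·6 + 2 + 0 − 6 − 0)/2 = 8/2 = 4.
(Structurally: 1 ring(s) + 3 π bond(s) = 4.)

4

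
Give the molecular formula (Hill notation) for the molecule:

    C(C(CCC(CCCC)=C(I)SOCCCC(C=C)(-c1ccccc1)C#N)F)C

C24H33FINOS

Heavy atoms from the SMILES: 24 C, 1 F, 1 I, 1 N, 1 O, 1 S.
Implicit hydrogens by atom environment:
  10 × C: 2 H each → 20
  5 × C (aromatic): 1 H each → 5
  4 × C: no H
  2 × C: 3 H each → 6
  2 × C: 1 H each → 2
  1 × C (aromatic): no H
  1 × F: no H
  1 × I: no H
  1 × N: no H
  1 × O: no H
  1 × S: no H
  Total hydrogens = 33.
Molecular formula: C24H33FINOS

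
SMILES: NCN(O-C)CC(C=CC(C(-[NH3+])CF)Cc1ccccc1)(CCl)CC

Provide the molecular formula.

C19H32ClFN3O+

Heavy atoms from the SMILES: 19 C, 1 Cl, 1 F, 3 N, 1 O.
Implicit hydrogens by atom environment:
  6 × C: 2 H each → 12
  5 × C (aromatic): 1 H each → 5
  4 × C: 1 H each → 4
  2 × C: 3 H each → 6
  1 × C: no H
  1 × C (aromatic): no H
  1 × Cl: no H
  1 × F: no H
  1 × N (charge +1): 3 H
  1 × N: 2 H
  1 × N: no H
  1 × O: no H
  Total hydrogens = 32.
Net charge +1.
Molecular formula: C19H32ClFN3O+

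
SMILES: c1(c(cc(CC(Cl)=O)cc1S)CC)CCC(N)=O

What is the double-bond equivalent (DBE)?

Molecular formula from the SMILES: C13H16ClNO2S.
DoU = (2C + 2 + N − H − X)/2 = (2·13 + 2 + 1 − 16 − 1)/2 = 12/2 = 6.
(Structurally: 1 ring(s) + 5 π bond(s) = 6.)

6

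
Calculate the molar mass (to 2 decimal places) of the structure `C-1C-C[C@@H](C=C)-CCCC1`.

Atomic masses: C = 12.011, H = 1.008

138.25

Molecular formula: C10H18.
M = 10×12.011 + 18×1.008 = 138.25 g/mol.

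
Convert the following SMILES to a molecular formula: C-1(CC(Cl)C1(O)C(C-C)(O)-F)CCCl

C9H15Cl2FO2

Heavy atoms from the SMILES: 9 C, 2 Cl, 1 F, 2 O.
Implicit hydrogens by atom environment:
  4 × C: 2 H each → 8
  2 × C: 1 H each → 2
  2 × C: no H
  2 × Cl: no H
  2 × O: 1 H each → 2
  1 × C: 3 H
  1 × F: no H
  Total hydrogens = 15.
Molecular formula: C9H15Cl2FO2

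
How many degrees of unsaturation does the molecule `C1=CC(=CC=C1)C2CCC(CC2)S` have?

5

Molecular formula from the SMILES: C12H16S.
DoU = (2C + 2 + N − H − X)/2 = (2·12 + 2 + 0 − 16 − 0)/2 = 10/2 = 5.
(Structurally: 2 ring(s) + 3 π bond(s) = 5.)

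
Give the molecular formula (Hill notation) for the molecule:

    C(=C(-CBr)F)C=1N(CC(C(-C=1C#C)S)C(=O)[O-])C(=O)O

C12H10BrFNO4S-

Heavy atoms from the SMILES: 1 Br, 12 C, 1 F, 1 N, 4 O, 1 S.
Implicit hydrogens by atom environment:
  6 × C: no H
  4 × C: 1 H each → 4
  2 × C: 2 H each → 4
  2 × O: no H
  1 × Br: no H
  1 × F: no H
  1 × N: no H
  1 × O: 1 H
  1 × O (charge -1): no H
  1 × S: 1 H
  Total hydrogens = 10.
Net charge -1.
Molecular formula: C12H10BrFNO4S-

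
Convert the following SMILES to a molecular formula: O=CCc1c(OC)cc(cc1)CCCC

C13H18O2

Heavy atoms from the SMILES: 13 C, 2 O.
Implicit hydrogens by atom environment:
  4 × C: 2 H each → 8
  3 × C (aromatic): 1 H each → 3
  3 × C (aromatic): no H
  2 × C: 3 H each → 6
  2 × O: no H
  1 × C: 1 H
  Total hydrogens = 18.
Molecular formula: C13H18O2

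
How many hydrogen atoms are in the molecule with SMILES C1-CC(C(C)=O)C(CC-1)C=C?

16

Hydrogens are implicit in SMILES; fill each atom to its normal valence:
  5 × C: 2 H each → 10
  3 × C: 1 H each → 3
  1 × C: 3 H
  1 × C: no H
  1 × O: no H
  Total hydrogens = 16.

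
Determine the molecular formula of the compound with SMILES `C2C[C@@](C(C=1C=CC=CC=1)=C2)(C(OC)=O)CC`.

C15H18O2

Heavy atoms from the SMILES: 15 C, 2 O.
Implicit hydrogens by atom environment:
  5 × C (aromatic): 1 H each → 5
  3 × C: 2 H each → 6
  3 × C: no H
  2 × C: 3 H each → 6
  2 × O: no H
  1 × C: 1 H
  1 × C (aromatic): no H
  Total hydrogens = 18.
Molecular formula: C15H18O2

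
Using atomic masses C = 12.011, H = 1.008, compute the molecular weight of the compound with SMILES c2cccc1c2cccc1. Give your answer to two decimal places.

128.17

Molecular formula: C10H8.
M = 10×12.011 + 8×1.008 = 128.17 g/mol.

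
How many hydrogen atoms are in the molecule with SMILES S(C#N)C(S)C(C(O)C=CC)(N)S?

12

Hydrogens are implicit in SMILES; fill each atom to its normal valence:
  4 × C: 1 H each → 4
  2 × C: no H
  2 × S: 1 H each → 2
  1 × C: 3 H
  1 × N: 2 H
  1 × N: no H
  1 × O: 1 H
  1 × S: no H
  Total hydrogens = 12.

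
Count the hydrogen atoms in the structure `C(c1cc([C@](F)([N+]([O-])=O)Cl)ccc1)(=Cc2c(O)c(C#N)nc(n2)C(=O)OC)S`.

10

Hydrogens are implicit in SMILES; fill each atom to its normal valence:
  6 × C (aromatic): no H
  4 × C (aromatic): 1 H each → 4
  4 × C: no H
  3 × O: no H
  2 × N (aromatic): no H
  1 × C: 3 H
  1 × C: 1 H
  1 × Cl: no H
  1 × F: no H
  1 × N: no H
  1 × N (charge +1): no H
  1 × O: 1 H
  1 × O (charge -1): no H
  1 × S: 1 H
  Total hydrogens = 10.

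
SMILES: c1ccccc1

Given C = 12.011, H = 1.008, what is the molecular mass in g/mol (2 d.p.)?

Molecular formula: C6H6.
M = 6×12.011 + 6×1.008 = 78.11 g/mol.

78.11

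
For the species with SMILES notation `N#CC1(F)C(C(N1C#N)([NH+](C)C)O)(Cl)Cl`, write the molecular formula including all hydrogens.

Heavy atoms from the SMILES: 7 C, 2 Cl, 1 F, 4 N, 1 O.
Implicit hydrogens by atom environment:
  5 × C: no H
  3 × N: no H
  2 × C: 3 H each → 6
  2 × Cl: no H
  1 × F: no H
  1 × N (charge +1): 1 H
  1 × O: 1 H
  Total hydrogens = 8.
Net charge +1.
Molecular formula: C7H8Cl2FN4O+

C7H8Cl2FN4O+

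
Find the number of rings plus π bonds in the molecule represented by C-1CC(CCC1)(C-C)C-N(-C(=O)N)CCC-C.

Molecular formula from the SMILES: C14H28N2O.
DoU = (2C + 2 + N − H − X)/2 = (2·14 + 2 + 2 − 28 − 0)/2 = 4/2 = 2.
(Structurally: 1 ring(s) + 1 π bond(s) = 2.)

2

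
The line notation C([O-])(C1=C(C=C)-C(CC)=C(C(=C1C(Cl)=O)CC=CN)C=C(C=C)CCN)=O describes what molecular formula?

Heavy atoms from the SMILES: 21 C, 1 Cl, 2 N, 3 O.
Implicit hydrogens by atom environment:
  6 × C: 2 H each → 12
  6 × C (aromatic): no H
  5 × C: 1 H each → 5
  3 × C: no H
  2 × N: 2 H each → 4
  2 × O: no H
  1 × C: 3 H
  1 × Cl: no H
  1 × O (charge -1): no H
  Total hydrogens = 24.
Net charge -1.
Molecular formula: C21H24ClN2O3-

C21H24ClN2O3-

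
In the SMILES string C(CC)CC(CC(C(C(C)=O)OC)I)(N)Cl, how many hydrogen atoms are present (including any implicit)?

21

Hydrogens are implicit in SMILES; fill each atom to its normal valence:
  4 × C: 2 H each → 8
  3 × C: 3 H each → 9
  2 × C: 1 H each → 2
  2 × C: no H
  2 × O: no H
  1 × Cl: no H
  1 × I: no H
  1 × N: 2 H
  Total hydrogens = 21.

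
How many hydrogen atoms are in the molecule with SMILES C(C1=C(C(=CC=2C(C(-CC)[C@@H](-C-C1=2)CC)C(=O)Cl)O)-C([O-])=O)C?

Hydrogens are implicit in SMILES; fill each atom to its normal valence:
  5 × C (aromatic): no H
  4 × C: 2 H each → 8
  3 × C: 3 H each → 9
  3 × C: 1 H each → 3
  2 × C: no H
  2 × O: no H
  1 × C (aromatic): 1 H
  1 × Cl: no H
  1 × O: 1 H
  1 × O (charge -1): no H
  Total hydrogens = 22.

22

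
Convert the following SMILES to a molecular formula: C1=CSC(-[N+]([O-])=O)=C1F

Heavy atoms from the SMILES: 4 C, 1 F, 1 N, 2 O, 1 S.
Implicit hydrogens by atom environment:
  2 × C (aromatic): 1 H each → 2
  2 × C (aromatic): no H
  1 × F: no H
  1 × N (charge +1): no H
  1 × O: no H
  1 × O (charge -1): no H
  1 × S (aromatic): no H
  Total hydrogens = 2.
Molecular formula: C4H2FNO2S

C4H2FNO2S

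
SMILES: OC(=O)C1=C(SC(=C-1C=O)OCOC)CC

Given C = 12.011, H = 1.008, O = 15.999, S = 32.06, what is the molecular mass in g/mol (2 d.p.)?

244.26

Molecular formula: C10H12O5S.
M = 10×12.011 + 12×1.008 + 5×15.999 + 1×32.06 = 244.26 g/mol.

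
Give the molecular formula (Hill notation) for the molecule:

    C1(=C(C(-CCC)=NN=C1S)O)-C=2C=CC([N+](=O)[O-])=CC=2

C13H13N3O3S

Heavy atoms from the SMILES: 13 C, 3 N, 3 O, 1 S.
Implicit hydrogens by atom environment:
  6 × C (aromatic): no H
  4 × C (aromatic): 1 H each → 4
  2 × C: 2 H each → 4
  2 × N (aromatic): no H
  1 × C: 3 H
  1 × N (charge +1): no H
  1 × O: 1 H
  1 × O: no H
  1 × O (charge -1): no H
  1 × S: 1 H
  Total hydrogens = 13.
Molecular formula: C13H13N3O3S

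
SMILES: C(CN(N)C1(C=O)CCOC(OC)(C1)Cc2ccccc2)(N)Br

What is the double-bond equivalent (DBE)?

6

Molecular formula from the SMILES: C16H24BrN3O3.
DoU = (2C + 2 + N − H − X)/2 = (2·16 + 2 + 3 − 24 − 1)/2 = 12/2 = 6.
(Structurally: 2 ring(s) + 4 π bond(s) = 6.)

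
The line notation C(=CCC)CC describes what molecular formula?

Heavy atoms from the SMILES: 6 C.
Implicit hydrogens by atom environment:
  2 × C: 3 H each → 6
  2 × C: 2 H each → 4
  2 × C: 1 H each → 2
  Total hydrogens = 12.
Molecular formula: C6H12

C6H12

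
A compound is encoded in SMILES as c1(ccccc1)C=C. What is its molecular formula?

C8H8

Heavy atoms from the SMILES: 8 C.
Implicit hydrogens by atom environment:
  5 × C (aromatic): 1 H each → 5
  1 × C: 2 H
  1 × C: 1 H
  1 × C (aromatic): no H
  Total hydrogens = 8.
Molecular formula: C8H8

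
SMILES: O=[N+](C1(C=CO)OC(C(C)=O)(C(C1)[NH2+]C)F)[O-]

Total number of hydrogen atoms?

14

Hydrogens are implicit in SMILES; fill each atom to its normal valence:
  3 × C: 1 H each → 3
  3 × C: no H
  3 × O: no H
  2 × C: 3 H each → 6
  1 × C: 2 H
  1 × F: no H
  1 × N (charge +1): 2 H
  1 × N (charge +1): no H
  1 × O: 1 H
  1 × O (charge -1): no H
  Total hydrogens = 14.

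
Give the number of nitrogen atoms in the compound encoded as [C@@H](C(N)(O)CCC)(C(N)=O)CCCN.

3

The symbol for nitrogen appears 3 times in the SMILES.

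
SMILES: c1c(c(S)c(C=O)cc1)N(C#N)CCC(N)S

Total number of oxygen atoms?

1

The symbol for oxygen appears 1 time in the SMILES.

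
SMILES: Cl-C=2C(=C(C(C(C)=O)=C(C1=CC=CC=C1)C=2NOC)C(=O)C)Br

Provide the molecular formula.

Heavy atoms from the SMILES: 1 Br, 17 C, 1 Cl, 1 N, 3 O.
Implicit hydrogens by atom environment:
  7 × C (aromatic): no H
  5 × C (aromatic): 1 H each → 5
  3 × C: 3 H each → 9
  3 × O: no H
  2 × C: no H
  1 × Br: no H
  1 × Cl: no H
  1 × N: 1 H
  Total hydrogens = 15.
Molecular formula: C17H15BrClNO3

C17H15BrClNO3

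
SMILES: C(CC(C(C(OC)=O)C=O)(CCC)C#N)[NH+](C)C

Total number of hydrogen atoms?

Hydrogens are implicit in SMILES; fill each atom to its normal valence:
  4 × C: 3 H each → 12
  4 × C: 2 H each → 8
  3 × C: no H
  3 × O: no H
  2 × C: 1 H each → 2
  1 × N (charge +1): 1 H
  1 × N: no H
  Total hydrogens = 23.

23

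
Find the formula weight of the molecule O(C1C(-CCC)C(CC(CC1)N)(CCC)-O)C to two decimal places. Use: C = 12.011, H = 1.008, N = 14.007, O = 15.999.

243.39

Molecular formula: C14H29NO2.
M = 14×12.011 + 29×1.008 + 1×14.007 + 2×15.999 = 243.39 g/mol.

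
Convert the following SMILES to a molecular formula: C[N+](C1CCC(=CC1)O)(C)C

Heavy atoms from the SMILES: 9 C, 1 N, 1 O.
Implicit hydrogens by atom environment:
  3 × C: 3 H each → 9
  3 × C: 2 H each → 6
  2 × C: 1 H each → 2
  1 × C: no H
  1 × N (charge +1): no H
  1 × O: 1 H
  Total hydrogens = 18.
Net charge +1.
Molecular formula: C9H18NO+

C9H18NO+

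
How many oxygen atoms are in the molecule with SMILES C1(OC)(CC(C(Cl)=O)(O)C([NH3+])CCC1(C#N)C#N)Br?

3

The symbol for oxygen appears 3 times in the SMILES.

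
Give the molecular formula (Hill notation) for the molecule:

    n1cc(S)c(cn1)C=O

Heavy atoms from the SMILES: 5 C, 2 N, 1 O, 1 S.
Implicit hydrogens by atom environment:
  2 × C (aromatic): 1 H each → 2
  2 × C (aromatic): no H
  2 × N (aromatic): no H
  1 × C: 1 H
  1 × O: no H
  1 × S: 1 H
  Total hydrogens = 4.
Molecular formula: C5H4N2OS

C5H4N2OS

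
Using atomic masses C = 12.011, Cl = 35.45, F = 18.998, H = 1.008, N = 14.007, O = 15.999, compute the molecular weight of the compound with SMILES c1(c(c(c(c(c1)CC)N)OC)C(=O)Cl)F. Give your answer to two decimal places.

Molecular formula: C10H11ClFNO2.
M = 10×12.011 + 1×35.45 + 1×18.998 + 11×1.008 + 1×14.007 + 2×15.999 = 231.65 g/mol.

231.65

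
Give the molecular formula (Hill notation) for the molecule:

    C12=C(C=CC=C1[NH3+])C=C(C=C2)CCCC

Heavy atoms from the SMILES: 14 C, 1 N.
Implicit hydrogens by atom environment:
  6 × C (aromatic): 1 H each → 6
  4 × C (aromatic): no H
  3 × C: 2 H each → 6
  1 × C: 3 H
  1 × N (charge +1): 3 H
  Total hydrogens = 18.
Net charge +1.
Molecular formula: C14H18N+

C14H18N+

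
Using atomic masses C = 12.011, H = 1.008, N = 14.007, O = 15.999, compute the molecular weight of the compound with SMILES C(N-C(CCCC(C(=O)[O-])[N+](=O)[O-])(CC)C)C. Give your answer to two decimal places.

245.30

Molecular formula: C11H21N2O4-.
M = 11×12.011 + 21×1.008 + 2×14.007 + 4×15.999 = 245.30 g/mol.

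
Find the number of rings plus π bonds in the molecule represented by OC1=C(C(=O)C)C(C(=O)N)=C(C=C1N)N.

Molecular formula from the SMILES: C9H11N3O3.
DoU = (2C + 2 + N − H − X)/2 = (2·9 + 2 + 3 − 11 − 0)/2 = 12/2 = 6.
(Structurally: 1 ring(s) + 5 π bond(s) = 6.)

6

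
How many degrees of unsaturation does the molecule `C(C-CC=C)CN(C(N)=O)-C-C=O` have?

3

Molecular formula from the SMILES: C9H16N2O2.
DoU = (2C + 2 + N − H − X)/2 = (2·9 + 2 + 2 − 16 − 0)/2 = 6/2 = 3.
(Structurally: 0 ring(s) + 3 π bond(s) = 3.)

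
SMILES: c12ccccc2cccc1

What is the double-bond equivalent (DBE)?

7

Molecular formula from the SMILES: C10H8.
DoU = (2C + 2 + N − H − X)/2 = (2·10 + 2 + 0 − 8 − 0)/2 = 14/2 = 7.
(Structurally: 2 ring(s) + 5 π bond(s) = 7.)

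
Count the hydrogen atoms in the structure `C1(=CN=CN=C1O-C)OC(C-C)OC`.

Hydrogens are implicit in SMILES; fill each atom to its normal valence:
  3 × C: 3 H each → 9
  3 × O: no H
  2 × C (aromatic): 1 H each → 2
  2 × C (aromatic): no H
  2 × N (aromatic): no H
  1 × C: 2 H
  1 × C: 1 H
  Total hydrogens = 14.

14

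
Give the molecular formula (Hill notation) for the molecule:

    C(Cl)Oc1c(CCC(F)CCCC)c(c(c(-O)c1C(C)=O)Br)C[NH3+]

Heavy atoms from the SMILES: 1 Br, 17 C, 1 Cl, 1 F, 1 N, 3 O.
Implicit hydrogens by atom environment:
  7 × C: 2 H each → 14
  6 × C (aromatic): no H
  2 × C: 3 H each → 6
  2 × O: no H
  1 × Br: no H
  1 × C: 1 H
  1 × C: no H
  1 × Cl: no H
  1 × F: no H
  1 × N (charge +1): 3 H
  1 × O: 1 H
  Total hydrogens = 25.
Net charge +1.
Molecular formula: C17H25BrClFNO3+

C17H25BrClFNO3+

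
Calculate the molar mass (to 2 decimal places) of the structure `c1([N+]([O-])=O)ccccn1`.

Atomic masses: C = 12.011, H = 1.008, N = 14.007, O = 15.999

Molecular formula: C5H4N2O2.
M = 5×12.011 + 4×1.008 + 2×14.007 + 2×15.999 = 124.10 g/mol.

124.10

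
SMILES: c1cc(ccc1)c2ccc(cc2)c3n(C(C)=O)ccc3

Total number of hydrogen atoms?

Hydrogens are implicit in SMILES; fill each atom to its normal valence:
  12 × C (aromatic): 1 H each → 12
  4 × C (aromatic): no H
  1 × C: 3 H
  1 × C: no H
  1 × N (aromatic): no H
  1 × O: no H
  Total hydrogens = 15.

15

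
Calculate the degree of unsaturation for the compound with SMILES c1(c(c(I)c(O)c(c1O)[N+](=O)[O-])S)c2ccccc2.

Molecular formula from the SMILES: C12H8INO4S.
DoU = (2C + 2 + N − H − X)/2 = (2·12 + 2 + 1 − 8 − 1)/2 = 18/2 = 9.
(Structurally: 2 ring(s) + 7 π bond(s) = 9.)

9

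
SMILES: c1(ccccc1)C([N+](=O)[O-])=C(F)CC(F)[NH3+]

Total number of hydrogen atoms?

11

Hydrogens are implicit in SMILES; fill each atom to its normal valence:
  5 × C (aromatic): 1 H each → 5
  2 × C: no H
  2 × F: no H
  1 × C: 2 H
  1 × C: 1 H
  1 × C (aromatic): no H
  1 × N (charge +1): 3 H
  1 × N (charge +1): no H
  1 × O: no H
  1 × O (charge -1): no H
  Total hydrogens = 11.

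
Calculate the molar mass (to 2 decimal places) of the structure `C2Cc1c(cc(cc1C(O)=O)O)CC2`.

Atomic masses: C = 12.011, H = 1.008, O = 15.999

Molecular formula: C11H12O3.
M = 11×12.011 + 12×1.008 + 3×15.999 = 192.21 g/mol.

192.21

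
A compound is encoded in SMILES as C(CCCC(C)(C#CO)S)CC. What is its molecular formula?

Heavy atoms from the SMILES: 10 C, 1 O, 1 S.
Implicit hydrogens by atom environment:
  5 × C: 2 H each → 10
  3 × C: no H
  2 × C: 3 H each → 6
  1 × O: 1 H
  1 × S: 1 H
  Total hydrogens = 18.
Molecular formula: C10H18OS

C10H18OS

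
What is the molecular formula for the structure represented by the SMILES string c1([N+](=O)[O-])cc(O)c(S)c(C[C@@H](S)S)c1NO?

Heavy atoms from the SMILES: 8 C, 2 N, 4 O, 3 S.
Implicit hydrogens by atom environment:
  5 × C (aromatic): no H
  3 × S: 1 H each → 3
  2 × O: 1 H each → 2
  1 × C: 2 H
  1 × C (aromatic): 1 H
  1 × C: 1 H
  1 × N: 1 H
  1 × N (charge +1): no H
  1 × O: no H
  1 × O (charge -1): no H
  Total hydrogens = 10.
Molecular formula: C8H10N2O4S3

C8H10N2O4S3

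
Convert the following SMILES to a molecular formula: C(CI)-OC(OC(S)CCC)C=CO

C9H17IO3S

Heavy atoms from the SMILES: 9 C, 1 I, 3 O, 1 S.
Implicit hydrogens by atom environment:
  4 × C: 2 H each → 8
  4 × C: 1 H each → 4
  2 × O: no H
  1 × C: 3 H
  1 × I: no H
  1 × O: 1 H
  1 × S: 1 H
  Total hydrogens = 17.
Molecular formula: C9H17IO3S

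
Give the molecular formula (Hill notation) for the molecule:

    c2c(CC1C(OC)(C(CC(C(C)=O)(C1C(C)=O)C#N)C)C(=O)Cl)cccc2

C21H24ClNO4

Heavy atoms from the SMILES: 21 C, 1 Cl, 1 N, 4 O.
Implicit hydrogens by atom environment:
  6 × C: no H
  5 × C (aromatic): 1 H each → 5
  4 × C: 3 H each → 12
  4 × O: no H
  3 × C: 1 H each → 3
  2 × C: 2 H each → 4
  1 × C (aromatic): no H
  1 × Cl: no H
  1 × N: no H
  Total hydrogens = 24.
Molecular formula: C21H24ClNO4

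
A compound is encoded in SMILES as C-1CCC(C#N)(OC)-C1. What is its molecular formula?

Heavy atoms from the SMILES: 7 C, 1 N, 1 O.
Implicit hydrogens by atom environment:
  4 × C: 2 H each → 8
  2 × C: no H
  1 × C: 3 H
  1 × N: no H
  1 × O: no H
  Total hydrogens = 11.
Molecular formula: C7H11NO

C7H11NO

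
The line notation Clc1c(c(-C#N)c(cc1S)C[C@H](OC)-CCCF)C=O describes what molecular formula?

C14H15ClFNO2S

Heavy atoms from the SMILES: 14 C, 1 Cl, 1 F, 1 N, 2 O, 1 S.
Implicit hydrogens by atom environment:
  5 × C (aromatic): no H
  4 × C: 2 H each → 8
  2 × C: 1 H each → 2
  2 × O: no H
  1 × C: 3 H
  1 × C (aromatic): 1 H
  1 × C: no H
  1 × Cl: no H
  1 × F: no H
  1 × N: no H
  1 × S: 1 H
  Total hydrogens = 15.
Molecular formula: C14H15ClFNO2S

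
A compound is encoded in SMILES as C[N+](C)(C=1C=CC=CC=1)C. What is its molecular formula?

Heavy atoms from the SMILES: 9 C, 1 N.
Implicit hydrogens by atom environment:
  5 × C (aromatic): 1 H each → 5
  3 × C: 3 H each → 9
  1 × C (aromatic): no H
  1 × N (charge +1): no H
  Total hydrogens = 14.
Net charge +1.
Molecular formula: C9H14N+

C9H14N+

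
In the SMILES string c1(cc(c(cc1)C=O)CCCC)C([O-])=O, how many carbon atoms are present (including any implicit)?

12

The symbol for carbon appears 12 times in the SMILES. Lowercase c denotes aromatic carbon and counts toward C.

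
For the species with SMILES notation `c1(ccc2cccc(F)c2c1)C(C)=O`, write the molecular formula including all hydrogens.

Heavy atoms from the SMILES: 12 C, 1 F, 1 O.
Implicit hydrogens by atom environment:
  6 × C (aromatic): 1 H each → 6
  4 × C (aromatic): no H
  1 × C: 3 H
  1 × C: no H
  1 × F: no H
  1 × O: no H
  Total hydrogens = 9.
Molecular formula: C12H9FO

C12H9FO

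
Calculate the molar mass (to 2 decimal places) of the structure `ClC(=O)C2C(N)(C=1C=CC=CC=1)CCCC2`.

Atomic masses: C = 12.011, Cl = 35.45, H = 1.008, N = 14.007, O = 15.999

Molecular formula: C13H16ClNO.
M = 13×12.011 + 1×35.45 + 16×1.008 + 1×14.007 + 1×15.999 = 237.73 g/mol.

237.73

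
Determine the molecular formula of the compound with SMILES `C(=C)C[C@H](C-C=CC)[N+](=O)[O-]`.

Heavy atoms from the SMILES: 8 C, 1 N, 2 O.
Implicit hydrogens by atom environment:
  4 × C: 1 H each → 4
  3 × C: 2 H each → 6
  1 × C: 3 H
  1 × N (charge +1): no H
  1 × O: no H
  1 × O (charge -1): no H
  Total hydrogens = 13.
Molecular formula: C8H13NO2

C8H13NO2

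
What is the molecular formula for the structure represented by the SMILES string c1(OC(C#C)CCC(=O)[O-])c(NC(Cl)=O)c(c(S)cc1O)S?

C13H11ClNO5S2-

Heavy atoms from the SMILES: 13 C, 1 Cl, 1 N, 5 O, 2 S.
Implicit hydrogens by atom environment:
  5 × C (aromatic): no H
  3 × C: no H
  3 × O: no H
  2 × C: 2 H each → 4
  2 × C: 1 H each → 2
  2 × S: 1 H each → 2
  1 × C (aromatic): 1 H
  1 × Cl: no H
  1 × N: 1 H
  1 × O: 1 H
  1 × O (charge -1): no H
  Total hydrogens = 11.
Net charge -1.
Molecular formula: C13H11ClNO5S2-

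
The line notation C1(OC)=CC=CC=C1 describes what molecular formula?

C7H8O

Heavy atoms from the SMILES: 7 C, 1 O.
Implicit hydrogens by atom environment:
  5 × C (aromatic): 1 H each → 5
  1 × C: 3 H
  1 × C (aromatic): no H
  1 × O: no H
  Total hydrogens = 8.
Molecular formula: C7H8O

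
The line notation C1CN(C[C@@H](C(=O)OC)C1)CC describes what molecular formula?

C9H17NO2

Heavy atoms from the SMILES: 9 C, 1 N, 2 O.
Implicit hydrogens by atom environment:
  5 × C: 2 H each → 10
  2 × C: 3 H each → 6
  2 × O: no H
  1 × C: 1 H
  1 × C: no H
  1 × N: no H
  Total hydrogens = 17.
Molecular formula: C9H17NO2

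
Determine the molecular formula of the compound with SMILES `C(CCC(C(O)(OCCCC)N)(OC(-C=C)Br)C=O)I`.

C13H23BrINO4

Heavy atoms from the SMILES: 1 Br, 13 C, 1 I, 1 N, 4 O.
Implicit hydrogens by atom environment:
  7 × C: 2 H each → 14
  3 × C: 1 H each → 3
  3 × O: no H
  2 × C: no H
  1 × Br: no H
  1 × C: 3 H
  1 × I: no H
  1 × N: 2 H
  1 × O: 1 H
  Total hydrogens = 23.
Molecular formula: C13H23BrINO4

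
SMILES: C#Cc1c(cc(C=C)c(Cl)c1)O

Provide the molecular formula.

Heavy atoms from the SMILES: 10 C, 1 Cl, 1 O.
Implicit hydrogens by atom environment:
  4 × C (aromatic): no H
  2 × C (aromatic): 1 H each → 2
  2 × C: 1 H each → 2
  1 × C: 2 H
  1 × C: no H
  1 × Cl: no H
  1 × O: 1 H
  Total hydrogens = 7.
Molecular formula: C10H7ClO

C10H7ClO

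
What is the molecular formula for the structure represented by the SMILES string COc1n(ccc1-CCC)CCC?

Heavy atoms from the SMILES: 11 C, 1 N, 1 O.
Implicit hydrogens by atom environment:
  4 × C: 2 H each → 8
  3 × C: 3 H each → 9
  2 × C (aromatic): 1 H each → 2
  2 × C (aromatic): no H
  1 × N (aromatic): no H
  1 × O: no H
  Total hydrogens = 19.
Molecular formula: C11H19NO

C11H19NO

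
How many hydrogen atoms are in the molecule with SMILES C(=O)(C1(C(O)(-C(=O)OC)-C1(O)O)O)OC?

Hydrogens are implicit in SMILES; fill each atom to its normal valence:
  5 × C: no H
  4 × O: 1 H each → 4
  4 × O: no H
  2 × C: 3 H each → 6
  Total hydrogens = 10.

10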